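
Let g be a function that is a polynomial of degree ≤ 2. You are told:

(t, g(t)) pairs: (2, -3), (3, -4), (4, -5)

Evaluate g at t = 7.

-8

First differences: -1, -1.
Level-1 differences are constant, so g has degree 1.
Fitting a degree-1 polynomial gives g(t) = -t - 1.
Then g(7) = -8.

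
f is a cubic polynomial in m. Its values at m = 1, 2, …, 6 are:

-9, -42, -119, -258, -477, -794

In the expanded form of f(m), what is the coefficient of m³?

-3

First differences: -33, -77, -139, -219, -317. Second differences: -44, -62, -80, -98. Third differences: -18, -18, -18.
Level-3 differences are constant, so f has degree 3.
Fitting a degree-3 polynomial gives f(m) = -3m³ - 4m² - 2.
The coefficient of m³ is -3.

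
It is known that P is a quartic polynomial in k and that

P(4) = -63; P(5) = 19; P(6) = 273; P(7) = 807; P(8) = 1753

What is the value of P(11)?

8743

Write P(k) = ak^4 + bk³ + ck² + dk + e; the 5 given values yield a linear system in the 5 coefficients.
Solving, P(k) = k^4 - 4k³ - 5k² + 2k + 9.
Then P(11) = 8743.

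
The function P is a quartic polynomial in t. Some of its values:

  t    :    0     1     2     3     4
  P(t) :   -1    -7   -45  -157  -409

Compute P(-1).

Write P(t) = at^4 + bt³ + ct² + dt + e; the 5 given values yield a linear system in the 5 coefficients.
Solving, P(t) = -t^4 - t³ - 6t² + 2t - 1.
Then P(-1) = -9.

-9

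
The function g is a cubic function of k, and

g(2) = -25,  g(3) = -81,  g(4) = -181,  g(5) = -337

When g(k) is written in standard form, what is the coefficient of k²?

Write g(k) = ak³ + bk² + ck + d; the 4 given values yield a linear system in the 4 coefficients.
Solving, g(k) = -2k³ - 4k² + 2k + 3.
The coefficient of k² is -4.

-4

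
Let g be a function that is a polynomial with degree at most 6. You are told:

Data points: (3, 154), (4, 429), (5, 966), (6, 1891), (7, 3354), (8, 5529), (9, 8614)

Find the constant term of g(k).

First differences: 275, 537, 925, 1463, 2175, 3085. Second differences: 262, 388, 538, 712, 910. Third differences: 126, 150, 174, 198. Fourth differences: 24, 24, 24.
Level-4 differences are constant, so g has degree 4.
Fitting a degree-4 polynomial gives g(k) = k^4 + 3k³ - 2k² + 3k + 1.
The constant term is g(0) = 1.

1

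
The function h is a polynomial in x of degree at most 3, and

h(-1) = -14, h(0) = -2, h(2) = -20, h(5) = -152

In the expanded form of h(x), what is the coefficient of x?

5

Write h(x) = ax³ + bx² + cx + d; the 4 given values yield a linear system in the 4 coefficients.
Solving, the leading coefficient vanishes, and h(x) = -7x² + 5x - 2.
The coefficient of x is 5.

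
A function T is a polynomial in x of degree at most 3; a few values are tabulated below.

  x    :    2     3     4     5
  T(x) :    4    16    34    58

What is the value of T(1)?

Write T(x) = ax³ + bx² + cx + d; the 4 given values yield a linear system in the 4 coefficients.
Solving, the leading coefficient vanishes, and T(x) = 3x² - 3x - 2.
Then T(1) = -2.

-2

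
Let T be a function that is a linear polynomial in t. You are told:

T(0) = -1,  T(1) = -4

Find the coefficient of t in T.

Write T(t) = at + b; the 2 given values yield a linear system in the 2 coefficients.
Solving, T(t) = -3t - 1.
The coefficient of t is -3.

-3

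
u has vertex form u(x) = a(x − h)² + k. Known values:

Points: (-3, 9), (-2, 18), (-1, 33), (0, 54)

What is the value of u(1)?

81

First differences 9, 15, 21; second difference 6 = 2a, so a = 3.
Expanding, the x-coefficient is −2ah = -6h; matching it to the data gives h = -4, and then k = 6.
So u(x) = 3(x + 4)² + 6.
u(1) = 3·5² + 6 = 81.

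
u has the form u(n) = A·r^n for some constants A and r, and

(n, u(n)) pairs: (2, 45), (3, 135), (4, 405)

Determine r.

Consecutive ratio: 135/45 = 3, and 405/135 = 3, so r = 3.
Then A·3^2 = 45 gives A = 5, and u(n) = 5·3^n.

3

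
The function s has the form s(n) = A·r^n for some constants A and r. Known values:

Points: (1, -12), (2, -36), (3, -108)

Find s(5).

Consecutive ratio: -36/(-12) = 3, and -108/(-36) = 3, so r = 3.
Then A·3^1 = -12 gives A = -4, and s(n) = -4·3^n.
s(5) = -4·3^5 = -972.

-972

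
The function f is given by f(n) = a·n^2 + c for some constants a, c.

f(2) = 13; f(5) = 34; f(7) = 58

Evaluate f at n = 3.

18

From f(2) = 13 and f(5) = 34: 4a + c = 13 and 25a + c = 34.
Subtracting: 21a = 21, so a = 1; then c = 13 − 1·4 = 9.
So f(n) = 1n² + 9, and f(3) = 18.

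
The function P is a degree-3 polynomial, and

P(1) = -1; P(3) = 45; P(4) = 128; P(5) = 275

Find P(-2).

-40

Write P(n) = an³ + bn² + cn + d; the 4 given values yield a linear system in the 4 coefficients.
Solving, P(n) = 3n³ - 4n².
Then P(-2) = -40.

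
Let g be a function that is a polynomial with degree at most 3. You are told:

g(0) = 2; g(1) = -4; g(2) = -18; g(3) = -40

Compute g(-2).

First differences: -6, -14, -22. Second differences: -8, -8.
Level-2 differences are constant, so g has degree 2.
Fitting a degree-2 polynomial gives g(m) = -4m² - 2m + 2.
Then g(-2) = -10.

-10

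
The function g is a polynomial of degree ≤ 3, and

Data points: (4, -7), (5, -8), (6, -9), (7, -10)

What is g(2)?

Write g(n) = an³ + bn² + cn + d; the 4 given values yield a linear system in the 4 coefficients.
Solving, the top 2 coefficients vanish, and g(n) = -n - 3.
Then g(2) = -5.

-5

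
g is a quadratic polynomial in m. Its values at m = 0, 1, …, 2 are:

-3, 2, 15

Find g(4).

Write g(m) = am² + bm + c; the 3 given values yield a linear system in the 3 coefficients.
Solving, g(m) = 4m² + m - 3.
Then g(4) = 65.

65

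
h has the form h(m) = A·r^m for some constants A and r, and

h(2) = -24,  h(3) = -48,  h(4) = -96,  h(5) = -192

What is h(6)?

-384

Consecutive ratio: -48/(-24) = 2, and -96/(-48) = 2, so r = 2.
Then A·2^2 = -24 gives A = -6, and h(m) = -6·2^m.
h(6) = -6·2^6 = -384.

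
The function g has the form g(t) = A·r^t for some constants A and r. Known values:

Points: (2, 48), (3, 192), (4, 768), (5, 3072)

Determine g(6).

Consecutive ratio: 192/48 = 4, and 768/192 = 4, so r = 4.
Then A·4^2 = 48 gives A = 3, and g(t) = 3·4^t.
g(6) = 3·4^6 = 12288.

12288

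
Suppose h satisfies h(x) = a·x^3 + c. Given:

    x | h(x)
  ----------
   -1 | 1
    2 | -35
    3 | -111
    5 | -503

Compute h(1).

-7

From h(-1) = 1 and h(2) = -35: -1a + c = 1 and 8a + c = -35.
Subtracting: 9a = -36, so a = -4; then c = 1 − (-4)·(-1) = -3.
So h(x) = -4x³ − 3, and h(1) = -7.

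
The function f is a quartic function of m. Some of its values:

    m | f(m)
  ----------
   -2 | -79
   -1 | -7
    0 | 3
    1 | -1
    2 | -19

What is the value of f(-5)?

Write f(m) = am^4 + bm³ + cm² + dm + e; the 5 given values yield a linear system in the 5 coefficients.
Solving, f(m) = -2m^4 + 4m³ - 5m² - m + 3.
Then f(-5) = -1867.

-1867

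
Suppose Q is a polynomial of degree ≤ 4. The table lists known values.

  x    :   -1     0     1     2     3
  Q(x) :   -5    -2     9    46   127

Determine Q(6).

814

First differences: 3, 11, 37, 81. Second differences: 8, 26, 44. Third differences: 18, 18.
Level-3 differences are constant, so Q has degree 3.
Fitting a degree-3 polynomial gives Q(x) = 3x³ + 4x² + 4x - 2.
Then Q(6) = 814.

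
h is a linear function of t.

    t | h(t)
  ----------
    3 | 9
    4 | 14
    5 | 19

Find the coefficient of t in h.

First differences: 5, 5.
Level-1 differences are constant, so h has degree 1.
Fitting a degree-1 polynomial gives h(t) = 5t - 6.
The coefficient of t is 5.

5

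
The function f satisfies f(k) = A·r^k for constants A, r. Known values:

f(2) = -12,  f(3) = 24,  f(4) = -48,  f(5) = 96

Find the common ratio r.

-2

Consecutive ratio: 24/(-12) = -2, and -48/24 = -2, so r = -2.
Then A·(-2)^2 = -12 gives A = -3, and f(k) = -3·(-2)^k.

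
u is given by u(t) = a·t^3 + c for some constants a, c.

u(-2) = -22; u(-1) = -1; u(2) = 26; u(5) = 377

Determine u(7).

1031

From u(-2) = -22 and u(-1) = -1: -8a + c = -22 and -1a + c = -1.
Subtracting: 7a = 21, so a = 3; then c = -22 − 3·(-8) = 2.
So u(t) = 3t³ + 2, and u(7) = 1031.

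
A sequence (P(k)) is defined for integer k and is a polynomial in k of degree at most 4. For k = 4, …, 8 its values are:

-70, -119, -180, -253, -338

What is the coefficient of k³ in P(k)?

First differences: -49, -61, -73, -85. Second differences: -12, -12, -12.
Level-2 differences are constant, so P has degree 2.
Fitting a degree-2 polynomial gives P(k) = -6k² + 5k + 6.
The coefficient of k³ is 0.

0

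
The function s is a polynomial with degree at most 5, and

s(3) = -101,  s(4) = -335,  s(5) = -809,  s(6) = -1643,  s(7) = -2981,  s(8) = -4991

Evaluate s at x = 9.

First differences: -234, -474, -834, -1338, -2010. Second differences: -240, -360, -504, -672. Third differences: -120, -144, -168. Fourth differences: -24, -24.
Level-4 differences are constant, so s has degree 4.
Fitting a degree-4 polynomial gives s(x) = -x^4 - 2x³ + x² + 8x + 1.
Then s(9) = -7865.

-7865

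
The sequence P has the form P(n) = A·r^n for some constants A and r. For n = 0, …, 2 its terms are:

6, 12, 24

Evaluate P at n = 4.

96

Consecutive ratio: 12/6 = 2, and 24/12 = 2, so r = 2.
Then A·2^0 = 6 gives A = 6, and P(n) = 6·2^n.
P(4) = 6·2^4 = 96.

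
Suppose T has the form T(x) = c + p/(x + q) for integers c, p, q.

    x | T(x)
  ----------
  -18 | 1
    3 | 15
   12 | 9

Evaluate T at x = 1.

20

(T(x) − c)(x + q) = p for each data point; the three points give a linear system in c and q, then p follows.
Solving: c = 5, q = 3, p = 60, so T(x) = 5 + 60/(x + 3).
Then T(1) = 5 + 60/4 = 20.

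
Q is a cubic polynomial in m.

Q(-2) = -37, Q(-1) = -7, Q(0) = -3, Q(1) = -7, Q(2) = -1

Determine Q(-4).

First differences: 30, 4, -4, 6. Second differences: -26, -8, 10. Third differences: 18, 18.
Level-3 differences are constant, so Q has degree 3.
Fitting a degree-3 polynomial gives Q(m) = 3m³ - 4m² - 3m - 3.
Then Q(-4) = -247.

-247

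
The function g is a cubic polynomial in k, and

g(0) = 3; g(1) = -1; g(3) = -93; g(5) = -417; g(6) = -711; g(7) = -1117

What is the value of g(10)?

Write g(k) = ak³ + bk² + ck + d; the 6 given values yield a linear system in the 4 coefficients.
Solving, g(k) = -3k³ - 2k² + k + 3.
Then g(10) = -3187.

-3187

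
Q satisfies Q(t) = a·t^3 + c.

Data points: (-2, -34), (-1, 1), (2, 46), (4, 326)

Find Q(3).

From Q(-2) = -34 and Q(-1) = 1: -8a + c = -34 and -1a + c = 1.
Subtracting: 7a = 35, so a = 5; then c = -34 − 5·(-8) = 6.
So Q(t) = 5t³ + 6, and Q(3) = 141.

141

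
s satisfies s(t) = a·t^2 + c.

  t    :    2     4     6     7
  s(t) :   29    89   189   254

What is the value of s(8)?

329

From s(2) = 29 and s(4) = 89: 4a + c = 29 and 16a + c = 89.
Subtracting: 12a = 60, so a = 5; then c = 29 − 5·4 = 9.
So s(t) = 5t² + 9, and s(8) = 329.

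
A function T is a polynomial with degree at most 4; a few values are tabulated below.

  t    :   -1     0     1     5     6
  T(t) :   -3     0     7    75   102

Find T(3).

Write T(t) = at^4 + bt³ + ct² + dt + e; the 5 given values yield a linear system in the 5 coefficients.
Solving, the top 2 coefficients vanish, and T(t) = 2t² + 5t.
Then T(3) = 33.

33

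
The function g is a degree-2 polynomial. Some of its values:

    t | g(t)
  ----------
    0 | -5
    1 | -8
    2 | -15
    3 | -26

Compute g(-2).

Write g(t) = at² + bt + c; the 4 given values yield a linear system in the 3 coefficients.
Solving, g(t) = -2t² - t - 5.
Then g(-2) = -11.

-11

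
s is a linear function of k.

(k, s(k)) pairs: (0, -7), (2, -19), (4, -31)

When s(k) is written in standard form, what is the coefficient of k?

-6

Write s(k) = ak + b; the 3 given values yield a linear system in the 2 coefficients.
Solving, s(k) = -6k - 7.
The coefficient of k is -6.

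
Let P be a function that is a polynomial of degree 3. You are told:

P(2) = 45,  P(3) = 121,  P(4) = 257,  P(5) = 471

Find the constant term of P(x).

Write P(x) = ax³ + bx² + cx + d; the 4 given values yield a linear system in the 4 coefficients.
Solving, P(x) = 3x³ + 3x² + 4x + 1.
The constant term is P(0) = 1.

1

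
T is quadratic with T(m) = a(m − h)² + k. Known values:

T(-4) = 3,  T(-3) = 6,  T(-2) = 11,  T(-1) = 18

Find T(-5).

2

First differences 3, 5, 7; second difference 2 = 2a, so a = 1.
Expanding, the m-coefficient is −2ah = -2h; matching it to the data gives h = -5, and then k = 2.
So T(m) = 1(m + 5)² + 2.
T(-5) = 1·0² + 2 = 2.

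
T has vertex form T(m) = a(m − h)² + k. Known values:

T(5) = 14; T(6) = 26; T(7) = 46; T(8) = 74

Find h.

4

First differences 12, 20, 28; second difference 8 = 2a, so a = 4.
Expanding, the m-coefficient is −2ah = -8h; matching it to the data gives h = 4, and then k = 10.
So T(m) = 4(m − 4)² + 10.
Hence h = 4.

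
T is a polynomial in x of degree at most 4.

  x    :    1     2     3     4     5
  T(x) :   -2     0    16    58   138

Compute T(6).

First differences: 2, 16, 42, 80. Second differences: 14, 26, 38. Third differences: 12, 12.
Level-3 differences are constant, so T has degree 3.
Extending the table by one column gives the next first difference 130, so T(6) = 138 + 130 = 268.

268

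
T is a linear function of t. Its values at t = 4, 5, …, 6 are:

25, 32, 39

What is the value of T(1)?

Write T(t) = at + b; the 3 given values yield a linear system in the 2 coefficients.
Solving, T(t) = 7t - 3.
Then T(1) = 4.

4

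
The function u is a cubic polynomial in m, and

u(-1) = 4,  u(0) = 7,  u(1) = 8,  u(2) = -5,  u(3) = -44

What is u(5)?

First differences: 3, 1, -13, -39. Second differences: -2, -14, -26. Third differences: -12, -12.
Level-3 differences are constant, so u has degree 3.
Fitting a degree-3 polynomial gives u(m) = -2m³ - m² + 4m + 7.
Then u(5) = -248.

-248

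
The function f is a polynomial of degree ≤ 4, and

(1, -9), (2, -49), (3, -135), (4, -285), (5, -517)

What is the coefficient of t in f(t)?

-4

Write f(t) = at^4 + bt³ + ct² + dt + e; the 5 given values yield a linear system in the 5 coefficients.
Solving, the leading coefficient vanishes, and f(t) = -3t³ - 5t² - 4t + 3.
The coefficient of t is -4.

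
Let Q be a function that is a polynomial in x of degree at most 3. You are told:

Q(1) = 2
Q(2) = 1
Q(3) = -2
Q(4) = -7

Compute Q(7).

-34

First differences: -1, -3, -5. Second differences: -2, -2.
Level-2 differences are constant, so Q has degree 2.
Fitting a degree-2 polynomial gives Q(x) = -x² + 2x + 1.
Then Q(7) = -34.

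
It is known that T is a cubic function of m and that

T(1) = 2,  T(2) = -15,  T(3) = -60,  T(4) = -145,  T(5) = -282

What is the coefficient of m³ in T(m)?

-2

Write T(m) = am³ + bm² + cm + d; the 5 given values yield a linear system in the 4 coefficients.
Solving, T(m) = -2m³ - 2m² + 3m + 3.
The coefficient of m³ is -2.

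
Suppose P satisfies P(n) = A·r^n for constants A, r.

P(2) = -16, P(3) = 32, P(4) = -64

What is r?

Consecutive ratio: 32/(-16) = -2, and -64/32 = -2, so r = -2.
Then A·(-2)^2 = -16 gives A = -4, and P(n) = -4·(-2)^n.

-2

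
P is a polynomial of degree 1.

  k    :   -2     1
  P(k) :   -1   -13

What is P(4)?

Write P(k) = ak + b; the 2 given values yield a linear system in the 2 coefficients.
Solving, P(k) = -4k - 9.
Then P(4) = -25.

-25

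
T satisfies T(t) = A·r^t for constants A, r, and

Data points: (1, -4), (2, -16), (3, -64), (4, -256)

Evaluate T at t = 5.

-1024

Consecutive ratio: -16/(-4) = 4, and -64/(-16) = 4, so r = 4.
Then A·4^1 = -4 gives A = -1, and T(t) = -1·4^t.
T(5) = -1·4^5 = -1024.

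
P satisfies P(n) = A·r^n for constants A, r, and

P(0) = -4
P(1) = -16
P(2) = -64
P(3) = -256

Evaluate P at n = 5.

-4096

Consecutive ratio: -16/(-4) = 4, and -64/(-16) = 4, so r = 4.
Then A·4^0 = -4 gives A = -4, and P(n) = -4·4^n.
P(5) = -4·4^5 = -4096.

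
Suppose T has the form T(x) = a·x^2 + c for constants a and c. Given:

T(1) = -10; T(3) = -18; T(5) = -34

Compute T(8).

From T(1) = -10 and T(3) = -18: 1a + c = -10 and 9a + c = -18.
Subtracting: 8a = -8, so a = -1; then c = -10 − (-1)·1 = -9.
So T(x) = -1x² − 9, and T(8) = -73.

-73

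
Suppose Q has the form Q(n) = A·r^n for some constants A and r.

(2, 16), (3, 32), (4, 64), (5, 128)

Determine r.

Consecutive ratio: 32/16 = 2, and 64/32 = 2, so r = 2.
Then A·2^2 = 16 gives A = 4, and Q(n) = 4·2^n.

2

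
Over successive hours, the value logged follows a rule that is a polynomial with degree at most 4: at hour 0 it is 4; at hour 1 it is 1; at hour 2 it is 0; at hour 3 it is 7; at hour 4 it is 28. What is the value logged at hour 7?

235

Write the value at x as f(x).
Write f(x) = ax^4 + bx³ + cx² + dx + e; the 5 given values yield a linear system in the 5 coefficients.
Solving, the leading coefficient vanishes, and f(x) = x³ - 2x² - 2x + 4.
Then f(7) = 235.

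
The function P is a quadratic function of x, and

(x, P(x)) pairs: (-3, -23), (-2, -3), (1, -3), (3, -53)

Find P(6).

-203

Write P(x) = ax² + bx + c; the 4 given values yield a linear system in the 3 coefficients.
Solving, P(x) = -5x² - 5x + 7.
Then P(6) = -203.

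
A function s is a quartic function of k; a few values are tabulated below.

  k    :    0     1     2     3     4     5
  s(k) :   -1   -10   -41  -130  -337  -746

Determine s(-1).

First differences: -9, -31, -89, -207, -409. Second differences: -22, -58, -118, -202. Third differences: -36, -60, -84. Fourth differences: -24, -24.
Level-4 differences are constant, so s has degree 4.
Fitting a degree-4 polynomial gives s(k) = -k^4 - 4k² - 4k - 1.
Then s(-1) = -2.

-2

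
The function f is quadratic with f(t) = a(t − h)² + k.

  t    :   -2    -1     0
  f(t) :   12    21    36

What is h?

-3

First differences 9, 15; second difference 6 = 2a, so a = 3.
Expanding, the t-coefficient is −2ah = -6h; matching it to the data gives h = -3, and then k = 9.
So f(t) = 3(t + 3)² + 9.
Hence h = -3.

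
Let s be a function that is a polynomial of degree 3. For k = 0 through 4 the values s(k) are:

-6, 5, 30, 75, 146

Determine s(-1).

First differences: 11, 25, 45, 71. Second differences: 14, 20, 26. Third differences: 6, 6.
Level-3 differences are constant, so s has degree 3.
Fitting a degree-3 polynomial gives s(k) = k³ + 4k² + 6k - 6.
Then s(-1) = -9.

-9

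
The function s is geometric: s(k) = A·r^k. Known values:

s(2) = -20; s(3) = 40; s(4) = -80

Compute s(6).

Consecutive ratio: 40/(-20) = -2, and -80/40 = -2, so r = -2.
Then A·(-2)^2 = -20 gives A = -5, and s(k) = -5·(-2)^k.
s(6) = -5·(-2)^6 = -320.

-320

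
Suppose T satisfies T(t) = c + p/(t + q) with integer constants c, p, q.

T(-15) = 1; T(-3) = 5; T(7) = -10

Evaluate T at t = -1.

(T(t) − c)(t + q) = p for each data point; the three points give a linear system in c and q, then p follows.
Solving: c = -1, q = -3, p = -36, so T(t) = -1 − 36/(t − 3).
Then T(-1) = -1 − 36/(-4) = 8.

8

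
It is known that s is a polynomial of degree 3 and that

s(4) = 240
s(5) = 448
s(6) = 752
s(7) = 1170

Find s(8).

Write s(m) = am³ + bm² + cm + d; the 4 given values yield a linear system in the 4 coefficients.
Solving, s(m) = 3m³ + 3m² - 2m + 8.
Then s(8) = 1720.

1720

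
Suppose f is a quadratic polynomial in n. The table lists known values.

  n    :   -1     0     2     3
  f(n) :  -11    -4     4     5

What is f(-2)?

-20

Write f(n) = an² + bn + c; the 4 given values yield a linear system in the 3 coefficients.
Solving, f(n) = -n² + 6n - 4.
Then f(-2) = -20.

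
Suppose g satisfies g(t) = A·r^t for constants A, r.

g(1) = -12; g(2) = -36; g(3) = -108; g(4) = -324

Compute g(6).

Consecutive ratio: -36/(-12) = 3, and -108/(-36) = 3, so r = 3.
Then A·3^1 = -12 gives A = -4, and g(t) = -4·3^t.
g(6) = -4·3^6 = -2916.

-2916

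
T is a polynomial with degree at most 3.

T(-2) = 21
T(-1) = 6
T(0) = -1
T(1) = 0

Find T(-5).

First differences: -15, -7, 1. Second differences: 8, 8.
Level-2 differences are constant, so T has degree 2.
Fitting a degree-2 polynomial gives T(t) = 4t² - 3t - 1.
Then T(-5) = 114.

114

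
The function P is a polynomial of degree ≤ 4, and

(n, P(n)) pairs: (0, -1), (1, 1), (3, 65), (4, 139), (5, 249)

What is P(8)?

855

Write P(n) = an^4 + bn³ + cn² + dn + e; the 5 given values yield a linear system in the 5 coefficients.
Solving, the leading coefficient vanishes, and P(n) = n³ + 6n² - 5n - 1.
Then P(8) = 855.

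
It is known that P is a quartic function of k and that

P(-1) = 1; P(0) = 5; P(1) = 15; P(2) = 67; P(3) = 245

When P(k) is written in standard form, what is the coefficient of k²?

1

Write P(k) = ak^4 + bk³ + ck² + dk + e; the 5 given values yield a linear system in the 5 coefficients.
Solving, P(k) = 2k^4 + 2k³ + k² + 5k + 5.
The coefficient of k² is 1.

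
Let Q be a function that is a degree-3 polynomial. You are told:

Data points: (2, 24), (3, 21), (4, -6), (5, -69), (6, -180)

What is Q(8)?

First differences: -3, -27, -63, -111. Second differences: -24, -36, -48. Third differences: -12, -12.
Level-3 differences are constant, so Q has degree 3.
Fitting a degree-3 polynomial gives Q(k) = -2k³ + 6k² + 5k + 6.
Then Q(8) = -594.

-594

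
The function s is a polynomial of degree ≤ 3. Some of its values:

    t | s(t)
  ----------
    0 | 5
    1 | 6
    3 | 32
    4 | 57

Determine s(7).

180

Write s(t) = at³ + bt² + ct + d; the 4 given values yield a linear system in the 4 coefficients.
Solving, the leading coefficient vanishes, and s(t) = 4t² - 3t + 5.
Then s(7) = 180.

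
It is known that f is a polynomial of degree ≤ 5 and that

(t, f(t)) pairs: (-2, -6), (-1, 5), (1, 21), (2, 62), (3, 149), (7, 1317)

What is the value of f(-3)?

-43

Write f(t) = at^5 + bt^4 + ct³ + dt² + et + p; the 6 given values yield a linear system in the 6 coefficients.
Solving, the top 2 coefficients vanish, and f(t) = 3t³ + 5t² + 5t + 8.
Then f(-3) = -43.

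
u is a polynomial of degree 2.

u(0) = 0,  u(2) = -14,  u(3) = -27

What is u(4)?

-44

Write u(t) = at² + bt + c; the 3 given values yield a linear system in the 3 coefficients.
Solving, u(t) = -2t² - 3t.
Then u(4) = -44.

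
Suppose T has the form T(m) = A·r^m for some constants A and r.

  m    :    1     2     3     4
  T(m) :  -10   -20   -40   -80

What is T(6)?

Consecutive ratio: -20/(-10) = 2, and -40/(-20) = 2, so r = 2.
Then A·2^1 = -10 gives A = -5, and T(m) = -5·2^m.
T(6) = -5·2^6 = -320.

-320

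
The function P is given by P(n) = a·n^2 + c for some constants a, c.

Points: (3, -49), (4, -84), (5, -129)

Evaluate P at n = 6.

-184

From P(3) = -49 and P(4) = -84: 9a + c = -49 and 16a + c = -84.
Subtracting: 7a = -35, so a = -5; then c = -49 − (-5)·9 = -4.
So P(n) = -5n² − 4, and P(6) = -184.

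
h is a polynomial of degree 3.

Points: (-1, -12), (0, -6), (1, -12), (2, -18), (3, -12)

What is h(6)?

Write h(n) = an³ + bn² + cn + d; the 5 given values yield a linear system in the 4 coefficients.
Solving, h(n) = 2n³ - 6n² - 2n - 6.
Then h(6) = 198.

198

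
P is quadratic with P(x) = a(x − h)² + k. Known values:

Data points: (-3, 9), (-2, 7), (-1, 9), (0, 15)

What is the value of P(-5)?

25

First differences -2, 2, 6; second difference 4 = 2a, so a = 2.
Expanding, the x-coefficient is −2ah = -4h; matching it to the data gives h = -2, and then k = 7.
So P(x) = 2(x + 2)² + 7.
P(-5) = 2·(-3)² + 7 = 25.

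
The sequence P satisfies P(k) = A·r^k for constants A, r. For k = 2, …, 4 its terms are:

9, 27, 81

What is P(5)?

Consecutive ratio: 27/9 = 3, and 81/27 = 3, so r = 3.
Then A·3^2 = 9 gives A = 1, and P(k) = 1·3^k.
P(5) = 1·3^5 = 243.

243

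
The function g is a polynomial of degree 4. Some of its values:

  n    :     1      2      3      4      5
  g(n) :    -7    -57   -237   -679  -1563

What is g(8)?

-9387

Write g(n) = an^4 + bn³ + cn² + dn + e; the 5 given values yield a linear system in the 5 coefficients.
Solving, g(n) = -2n^4 - 2n³ - 3n² + 3n - 3.
Then g(8) = -9387.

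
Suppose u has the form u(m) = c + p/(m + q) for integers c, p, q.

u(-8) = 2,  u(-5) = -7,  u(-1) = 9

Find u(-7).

1

(u(m) − c)(m + q) = p for each data point; the three points give a linear system in c and q, then p follows.
Solving: c = 5, q = 4, p = 12, so u(m) = 5 + 12/(m + 4).
Then u(-7) = 5 + 12/(-3) = 1.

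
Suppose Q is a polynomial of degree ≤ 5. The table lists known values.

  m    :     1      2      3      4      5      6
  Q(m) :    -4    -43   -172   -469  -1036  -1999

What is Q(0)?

First differences: -39, -129, -297, -567, -963. Second differences: -90, -168, -270, -396. Third differences: -78, -102, -126. Fourth differences: -24, -24.
Level-4 differences are constant, so Q has degree 4.
Fitting a degree-4 polynomial gives Q(m) = -m^4 - 3m³ - 2m² + 3m - 1.
The constant term is Q(0) = -1.

-1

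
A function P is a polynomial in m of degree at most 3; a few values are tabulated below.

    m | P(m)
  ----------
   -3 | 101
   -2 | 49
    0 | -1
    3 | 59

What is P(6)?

Write P(m) = am³ + bm² + cm + d; the 4 given values yield a linear system in the 4 coefficients.
Solving, the leading coefficient vanishes, and P(m) = 9m² - 7m - 1.
Then P(6) = 281.

281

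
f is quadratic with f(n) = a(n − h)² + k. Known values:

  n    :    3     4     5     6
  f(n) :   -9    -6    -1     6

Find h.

First differences 3, 5, 7; second difference 2 = 2a, so a = 1.
Expanding, the n-coefficient is −2ah = -2h; matching it to the data gives h = 2, and then k = -10.
So f(n) = 1(n − 2)² − 10.
Hence h = 2.

2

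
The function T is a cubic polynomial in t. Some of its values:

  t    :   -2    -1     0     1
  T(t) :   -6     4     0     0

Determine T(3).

84

Write T(t) = at³ + bt² + ct + d; the 4 given values yield a linear system in the 4 coefficients.
Solving, T(t) = 3t³ + 2t² - 5t.
Then T(3) = 84.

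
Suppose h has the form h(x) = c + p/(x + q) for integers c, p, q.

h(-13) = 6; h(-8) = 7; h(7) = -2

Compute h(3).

(h(x) − c)(x + q) = p for each data point; the three points give a linear system in c and q, then p follows.
Solving: c = 4, q = -2, p = -30, so h(x) = 4 − 30/(x − 2).
Then h(3) = 4 − 30/1 = -26.

-26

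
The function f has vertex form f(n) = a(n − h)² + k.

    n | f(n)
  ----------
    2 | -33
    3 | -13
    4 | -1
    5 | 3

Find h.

5

First differences 20, 12, 4; second difference -8 = 2a, so a = -4.
Expanding, the n-coefficient is −2ah = 8h; matching it to the data gives h = 5, and then k = 3.
So f(n) = -4(n − 5)² + 3.
Hence h = 5.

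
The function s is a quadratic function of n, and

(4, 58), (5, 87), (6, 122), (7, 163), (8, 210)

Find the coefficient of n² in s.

3

First differences: 29, 35, 41, 47. Second differences: 6, 6, 6.
Level-2 differences are constant, so s has degree 2.
Fitting a degree-2 polynomial gives s(n) = 3n² + 2n + 2.
The coefficient of n² is 3.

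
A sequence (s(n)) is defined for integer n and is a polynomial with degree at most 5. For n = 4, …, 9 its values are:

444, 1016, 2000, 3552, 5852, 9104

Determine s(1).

0

First differences: 572, 984, 1552, 2300, 3252. Second differences: 412, 568, 748, 952. Third differences: 156, 180, 204. Fourth differences: 24, 24.
Level-4 differences are constant, so s has degree 4.
Fitting a degree-4 polynomial gives s(n) = n^4 + 4n³ - 5n² + 4n - 4.
Then s(1) = 0.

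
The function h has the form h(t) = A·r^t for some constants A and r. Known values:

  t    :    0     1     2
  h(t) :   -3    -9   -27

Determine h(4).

-243

Consecutive ratio: -9/(-3) = 3, and -27/(-9) = 3, so r = 3.
Then A·3^0 = -3 gives A = -3, and h(t) = -3·3^t.
h(4) = -3·3^4 = -243.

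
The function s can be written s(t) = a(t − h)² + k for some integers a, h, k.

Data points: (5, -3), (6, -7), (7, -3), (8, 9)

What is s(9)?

First differences -4, 4, 12; second difference 8 = 2a, so a = 4.
Expanding, the t-coefficient is −2ah = -8h; matching it to the data gives h = 6, and then k = -7.
So s(t) = 4(t − 6)² − 7.
s(9) = 4·3² − 7 = 29.

29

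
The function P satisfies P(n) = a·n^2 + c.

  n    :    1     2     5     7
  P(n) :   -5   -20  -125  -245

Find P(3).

-45

From P(1) = -5 and P(2) = -20: 1a + c = -5 and 4a + c = -20.
Subtracting: 3a = -15, so a = -5; then c = -5 − (-5)·1 = 0.
So P(n) = -5n² + 0, and P(3) = -45.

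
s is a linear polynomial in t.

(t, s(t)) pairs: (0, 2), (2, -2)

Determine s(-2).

Write s(t) = at + b; the 2 given values yield a linear system in the 2 coefficients.
Solving, s(t) = -2t + 2.
Then s(-2) = 6.

6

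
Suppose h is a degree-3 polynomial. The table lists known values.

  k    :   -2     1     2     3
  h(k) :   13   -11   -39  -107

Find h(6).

-731

Write h(k) = ak³ + bk² + ck + d; the 4 given values yield a linear system in the 4 coefficients.
Solving, h(k) = -3k³ - 2k² - k - 5.
Then h(6) = -731.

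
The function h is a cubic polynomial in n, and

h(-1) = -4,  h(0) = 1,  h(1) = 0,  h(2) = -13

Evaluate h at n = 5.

Write h(n) = an³ + bn² + cn + d; the 4 given values yield a linear system in the 4 coefficients.
Solving, h(n) = -n³ - 3n² + 3n + 1.
Then h(5) = -184.

-184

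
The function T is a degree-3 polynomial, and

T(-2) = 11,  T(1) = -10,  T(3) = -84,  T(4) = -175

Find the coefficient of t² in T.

-2

Write T(t) = at³ + bt² + ct + d; the 4 given values yield a linear system in the 4 coefficients.
Solving, T(t) = -2t³ - 2t² - 3t - 3.
The coefficient of t² is -2.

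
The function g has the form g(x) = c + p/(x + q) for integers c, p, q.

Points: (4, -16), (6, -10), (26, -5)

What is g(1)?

20

(g(x) − c)(x + q) = p for each data point; the three points give a linear system in c and q, then p follows.
Solving: c = -4, q = -2, p = -24, so g(x) = -4 − 24/(x − 2).
Then g(1) = -4 − 24/(-1) = 20.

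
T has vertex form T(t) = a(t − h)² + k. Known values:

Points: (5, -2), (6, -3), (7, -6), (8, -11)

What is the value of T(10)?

First differences -1, -3, -5; second difference -2 = 2a, so a = -1.
Expanding, the t-coefficient is −2ah = 2h; matching it to the data gives h = 5, and then k = -2.
So T(t) = -1(t − 5)² − 2.
T(10) = -1·5² − 2 = -27.

-27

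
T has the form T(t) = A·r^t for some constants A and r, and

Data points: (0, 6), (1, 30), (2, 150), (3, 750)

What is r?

5

Consecutive ratio: 30/6 = 5, and 150/30 = 5, so r = 5.
Then A·5^0 = 6 gives A = 6, and T(t) = 6·5^t.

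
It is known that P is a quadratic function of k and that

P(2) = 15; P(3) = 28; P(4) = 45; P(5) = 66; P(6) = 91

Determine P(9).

190

Write P(k) = ak² + bk + c; the 5 given values yield a linear system in the 3 coefficients.
Solving, P(k) = 2k² + 3k + 1.
Then P(9) = 190.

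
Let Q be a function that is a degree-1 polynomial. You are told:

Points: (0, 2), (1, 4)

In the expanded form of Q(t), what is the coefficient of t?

2

Write Q(t) = at + b; the 2 given values yield a linear system in the 2 coefficients.
Solving, Q(t) = 2t + 2.
The coefficient of t is 2.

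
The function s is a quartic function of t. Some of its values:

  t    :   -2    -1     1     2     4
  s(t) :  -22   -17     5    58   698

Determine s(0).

-6

Write s(t) = at^4 + bt³ + ct² + dt + e; the 5 given values yield a linear system in the 5 coefficients.
Solving, s(t) = 2t^4 + 3t³ - 2t² + 8t - 6.
Then s(0) = -6.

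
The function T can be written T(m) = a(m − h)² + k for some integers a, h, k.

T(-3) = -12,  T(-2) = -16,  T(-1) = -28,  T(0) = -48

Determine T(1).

First differences -4, -12, -20; second difference -8 = 2a, so a = -4.
Expanding, the m-coefficient is −2ah = 8h; matching it to the data gives h = -3, and then k = -12.
So T(m) = -4(m + 3)² − 12.
T(1) = -4·4² − 12 = -76.

-76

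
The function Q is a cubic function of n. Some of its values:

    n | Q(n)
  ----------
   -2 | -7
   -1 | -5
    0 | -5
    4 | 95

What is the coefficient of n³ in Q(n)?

Write Q(n) = an³ + bn² + cn + d; the 4 given values yield a linear system in the 4 coefficients.
Solving, Q(n) = n³ + 2n² + n - 5.
The coefficient of n³ is 1.

1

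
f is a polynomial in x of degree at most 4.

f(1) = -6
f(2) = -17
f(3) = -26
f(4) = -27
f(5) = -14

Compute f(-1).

-2

First differences: -11, -9, -1, 13. Second differences: 2, 8, 14. Third differences: 6, 6.
Level-3 differences are constant, so f has degree 3.
Fitting a degree-3 polynomial gives f(x) = x³ - 5x² - 3x + 1.
Then f(-1) = -2.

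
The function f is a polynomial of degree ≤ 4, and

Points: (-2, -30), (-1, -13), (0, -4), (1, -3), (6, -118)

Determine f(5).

Write f(k) = ak^4 + bk³ + ck² + dk + e; the 5 given values yield a linear system in the 5 coefficients.
Solving, the top 2 coefficients vanish, and f(k) = -4k² + 5k - 4.
Then f(5) = -79.

-79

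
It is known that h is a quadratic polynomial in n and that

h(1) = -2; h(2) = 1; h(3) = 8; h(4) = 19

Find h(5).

34

Write h(n) = an² + bn + c; the 4 given values yield a linear system in the 3 coefficients.
Solving, h(n) = 2n² - 3n - 1.
Then h(5) = 34.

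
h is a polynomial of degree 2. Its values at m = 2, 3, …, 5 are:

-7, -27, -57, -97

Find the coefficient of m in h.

First differences: -20, -30, -40. Second differences: -10, -10.
Level-2 differences are constant, so h has degree 2.
Fitting a degree-2 polynomial gives h(m) = -5m² + 5m + 3.
The coefficient of m is 5.

5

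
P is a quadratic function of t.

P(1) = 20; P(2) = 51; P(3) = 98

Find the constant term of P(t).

Write P(t) = at² + bt + c; the 3 given values yield a linear system in the 3 coefficients.
Solving, P(t) = 8t² + 7t + 5.
The constant term is P(0) = 5.

5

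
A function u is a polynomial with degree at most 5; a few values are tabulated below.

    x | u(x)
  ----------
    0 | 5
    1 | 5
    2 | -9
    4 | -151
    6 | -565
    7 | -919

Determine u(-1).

Write u(x) = ax^5 + bx^4 + cx³ + dx² + ex + p; the 6 given values yield a linear system in the 6 coefficients.
Solving, the top 2 coefficients vanish, and u(x) = -3x³ + 2x² + x + 5.
Then u(-1) = 9.

9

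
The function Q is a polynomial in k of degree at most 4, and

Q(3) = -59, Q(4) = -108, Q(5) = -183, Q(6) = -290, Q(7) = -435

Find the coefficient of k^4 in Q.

0

Write Q(k) = ak^4 + bk³ + ck² + dk + e; the 5 given values yield a linear system in the 5 coefficients.
Solving, the leading coefficient vanishes, and Q(k) = -k³ - k² - 5k - 8.
The coefficient of k^4 is 0.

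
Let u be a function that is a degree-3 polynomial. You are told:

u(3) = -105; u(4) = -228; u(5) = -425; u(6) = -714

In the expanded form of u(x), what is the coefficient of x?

Write u(x) = ax³ + bx² + cx + d; the 4 given values yield a linear system in the 4 coefficients.
Solving, u(x) = -3x³ - x² - 5x.
The coefficient of x is -5.

-5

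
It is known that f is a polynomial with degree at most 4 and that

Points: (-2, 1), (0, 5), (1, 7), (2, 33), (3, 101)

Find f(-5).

Write f(n) = an^4 + bn³ + cn² + dn + e; the 5 given values yield a linear system in the 5 coefficients.
Solving, the leading coefficient vanishes, and f(n) = 3n³ + 3n² - 4n + 5.
Then f(-5) = -275.

-275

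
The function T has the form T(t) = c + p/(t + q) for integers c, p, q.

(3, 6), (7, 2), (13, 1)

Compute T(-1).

(T(t) − c)(t + q) = p for each data point; the three points give a linear system in c and q, then p follows.
Solving: c = 0, q = -1, p = 12, so T(t) = 12/(t − 1).
Then T(-1) = 0 + 12/(-2) = -6.

-6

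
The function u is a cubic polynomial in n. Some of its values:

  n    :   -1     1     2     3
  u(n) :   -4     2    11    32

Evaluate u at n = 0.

-1

Write u(n) = an³ + bn² + cn + d; the 4 given values yield a linear system in the 4 coefficients.
Solving, u(n) = n³ + 2n - 1.
Then u(0) = -1.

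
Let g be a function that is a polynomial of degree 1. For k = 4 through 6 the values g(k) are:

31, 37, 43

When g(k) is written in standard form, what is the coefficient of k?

Write g(k) = ak + b; the 3 given values yield a linear system in the 2 coefficients.
Solving, g(k) = 6k + 7.
The coefficient of k is 6.

6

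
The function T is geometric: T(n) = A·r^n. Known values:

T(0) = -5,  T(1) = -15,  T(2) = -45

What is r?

Consecutive ratio: -15/(-5) = 3, and -45/(-15) = 3, so r = 3.
Then A·3^0 = -5 gives A = -5, and T(n) = -5·3^n.

3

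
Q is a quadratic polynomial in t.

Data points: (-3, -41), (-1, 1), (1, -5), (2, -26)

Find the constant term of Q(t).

Write Q(t) = at² + bt + c; the 4 given values yield a linear system in the 3 coefficients.
Solving, Q(t) = -6t² - 3t + 4.
The constant term is Q(0) = 4.

4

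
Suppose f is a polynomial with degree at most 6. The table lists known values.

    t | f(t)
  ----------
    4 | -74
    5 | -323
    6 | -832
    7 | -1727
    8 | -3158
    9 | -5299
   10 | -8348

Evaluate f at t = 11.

-12527

First differences: -249, -509, -895, -1431, -2141, -3049. Second differences: -260, -386, -536, -710, -908. Third differences: -126, -150, -174, -198. Fourth differences: -24, -24, -24.
Level-4 differences are constant, so f has degree 4.
Fitting a degree-4 polynomial gives f(t) = -t^4 + t³ + 6t² + 5t + 2.
Then f(11) = -12527.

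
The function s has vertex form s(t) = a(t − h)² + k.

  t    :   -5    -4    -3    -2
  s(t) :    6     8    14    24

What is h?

-5

First differences 2, 6, 10; second difference 4 = 2a, so a = 2.
Expanding, the t-coefficient is −2ah = -4h; matching it to the data gives h = -5, and then k = 6.
So s(t) = 2(t + 5)² + 6.
Hence h = -5.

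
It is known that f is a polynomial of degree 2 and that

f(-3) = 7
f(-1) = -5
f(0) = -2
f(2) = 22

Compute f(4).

Write f(m) = am² + bm + c; the 4 given values yield a linear system in the 3 coefficients.
Solving, f(m) = 3m² + 6m - 2.
Then f(4) = 70.

70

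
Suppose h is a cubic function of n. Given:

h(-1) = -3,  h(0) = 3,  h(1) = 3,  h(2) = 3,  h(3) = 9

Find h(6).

First differences: 6, 0, 0, 6. Second differences: -6, 0, 6. Third differences: 6, 6.
Level-3 differences are constant, so h has degree 3.
Fitting a degree-3 polynomial gives h(n) = n³ - 3n² + 2n + 3.
Then h(6) = 123.

123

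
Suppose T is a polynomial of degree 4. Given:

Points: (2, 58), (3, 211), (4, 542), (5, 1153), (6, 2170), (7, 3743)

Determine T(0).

-2

First differences: 153, 331, 611, 1017, 1573. Second differences: 178, 280, 406, 556. Third differences: 102, 126, 150. Fourth differences: 24, 24.
Level-4 differences are constant, so T has degree 4.
Fitting a degree-4 polynomial gives T(x) = x^4 + 3x³ + 7x² - 4x - 2.
Then T(0) = -2.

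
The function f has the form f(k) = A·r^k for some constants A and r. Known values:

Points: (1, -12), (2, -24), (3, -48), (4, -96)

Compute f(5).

Consecutive ratio: -24/(-12) = 2, and -48/(-24) = 2, so r = 2.
Then A·2^1 = -12 gives A = -6, and f(k) = -6·2^k.
f(5) = -6·2^5 = -192.

-192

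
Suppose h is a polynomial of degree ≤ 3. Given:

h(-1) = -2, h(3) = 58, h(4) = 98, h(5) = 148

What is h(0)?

-2

Write h(n) = an³ + bn² + cn + d; the 4 given values yield a linear system in the 4 coefficients.
Solving, the leading coefficient vanishes, and h(n) = 5n² + 5n - 2.
The constant term is h(0) = -2.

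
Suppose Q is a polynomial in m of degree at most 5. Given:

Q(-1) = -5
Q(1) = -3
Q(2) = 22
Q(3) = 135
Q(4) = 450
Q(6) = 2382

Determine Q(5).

Write Q(m) = am^5 + bm^4 + cm³ + dm² + em + p; the 6 given values yield a linear system in the 6 coefficients.
Solving, the leading coefficient vanishes, and Q(m) = 2m^4 - m³ + 2m - 6.
Then Q(5) = 1129.

1129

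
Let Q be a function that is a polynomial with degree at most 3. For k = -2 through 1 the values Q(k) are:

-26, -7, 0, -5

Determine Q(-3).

Write Q(k) = ak³ + bk² + ck + d; the 4 given values yield a linear system in the 4 coefficients.
Solving, the leading coefficient vanishes, and Q(k) = -6k² + k.
Then Q(-3) = -57.

-57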